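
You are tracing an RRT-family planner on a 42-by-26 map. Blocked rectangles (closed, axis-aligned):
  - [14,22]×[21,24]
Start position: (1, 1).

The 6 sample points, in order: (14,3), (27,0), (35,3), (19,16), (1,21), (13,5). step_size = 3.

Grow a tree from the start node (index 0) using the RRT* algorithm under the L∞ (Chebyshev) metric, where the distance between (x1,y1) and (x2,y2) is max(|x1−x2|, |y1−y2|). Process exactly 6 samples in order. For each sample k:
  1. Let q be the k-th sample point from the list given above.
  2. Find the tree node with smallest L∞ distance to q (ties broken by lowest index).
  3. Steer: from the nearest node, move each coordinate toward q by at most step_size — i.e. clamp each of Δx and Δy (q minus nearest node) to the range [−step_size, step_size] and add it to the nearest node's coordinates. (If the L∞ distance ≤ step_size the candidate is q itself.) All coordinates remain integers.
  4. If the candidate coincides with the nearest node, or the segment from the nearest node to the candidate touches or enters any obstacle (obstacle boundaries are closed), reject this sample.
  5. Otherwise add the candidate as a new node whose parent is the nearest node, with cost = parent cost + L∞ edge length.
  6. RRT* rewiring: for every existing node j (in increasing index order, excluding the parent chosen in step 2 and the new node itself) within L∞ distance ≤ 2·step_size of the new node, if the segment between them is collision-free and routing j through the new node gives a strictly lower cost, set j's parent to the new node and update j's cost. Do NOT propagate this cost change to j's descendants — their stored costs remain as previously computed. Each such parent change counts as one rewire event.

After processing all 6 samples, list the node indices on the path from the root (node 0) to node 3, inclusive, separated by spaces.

Path: 0 1 2 3

1. q=(14,3) nearest=0 d=13 new=(4,3) → add node 1 parent=0 cost=3
2. q=(27,0) nearest=1 d=23 new=(7,0) → add node 2 parent=1 cost=6
3. q=(35,3) nearest=2 d=28 new=(10,3) → add node 3 parent=2 cost=9
4. q=(19,16) nearest=3 d=13 new=(13,6) → add node 4 parent=3 cost=12
5. q=(1,21) nearest=4 d=15 new=(10,9) → add node 5 parent=4 cost=15
6. q=(13,5) nearest=4 d=1 new=(13,5) → add node 6 parent=4 cost=13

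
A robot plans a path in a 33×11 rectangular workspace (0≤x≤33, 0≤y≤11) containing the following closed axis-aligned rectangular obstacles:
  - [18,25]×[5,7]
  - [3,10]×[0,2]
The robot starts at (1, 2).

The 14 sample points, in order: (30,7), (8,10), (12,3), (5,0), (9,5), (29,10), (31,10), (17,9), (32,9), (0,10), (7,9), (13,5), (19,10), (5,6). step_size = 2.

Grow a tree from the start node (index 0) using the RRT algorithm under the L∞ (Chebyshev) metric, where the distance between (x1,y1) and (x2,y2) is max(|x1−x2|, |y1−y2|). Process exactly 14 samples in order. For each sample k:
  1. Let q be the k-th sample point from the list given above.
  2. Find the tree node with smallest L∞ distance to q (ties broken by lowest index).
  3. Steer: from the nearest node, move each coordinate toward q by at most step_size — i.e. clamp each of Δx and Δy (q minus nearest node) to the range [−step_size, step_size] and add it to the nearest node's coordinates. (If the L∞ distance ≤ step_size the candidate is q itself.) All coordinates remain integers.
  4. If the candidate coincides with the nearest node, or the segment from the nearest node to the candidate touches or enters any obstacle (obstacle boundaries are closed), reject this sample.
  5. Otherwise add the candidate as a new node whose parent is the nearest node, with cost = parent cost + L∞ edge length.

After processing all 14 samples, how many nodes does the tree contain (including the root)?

1. q=(30,7) nearest=0 d=29 new=(3,4) → add node 1 parent=0 cost=2
2. q=(8,10) nearest=1 d=6 new=(5,6) → add node 2 parent=1 cost=4
3. q=(12,3) nearest=2 d=7 new=(7,4) → add node 3 parent=2 cost=6
4. q=(5,0) nearest=0 d=4 new=(3,0) → blocked by [3,10]×[0,2], reject
5. q=(9,5) nearest=3 d=2 new=(9,5) → add node 4 parent=3 cost=8
6. q=(29,10) nearest=4 d=20 new=(11,7) → add node 5 parent=4 cost=10
7. q=(31,10) nearest=5 d=20 new=(13,9) → add node 6 parent=5 cost=12
8. q=(17,9) nearest=6 d=4 new=(15,9) → add node 7 parent=6 cost=14
9. q=(32,9) nearest=7 d=17 new=(17,9) → add node 8 parent=7 cost=16
10. q=(0,10) nearest=2 d=5 new=(3,8) → add node 9 parent=2 cost=6
11. q=(7,9) nearest=2 d=3 new=(7,8) → add node 10 parent=2 cost=6
12. q=(13,5) nearest=5 d=2 new=(13,5) → add node 11 parent=5 cost=12
13. q=(19,10) nearest=8 d=2 new=(19,10) → add node 12 parent=8 cost=18
14. q=(5,6) nearest=2 d=0 → coincident, reject

Node count: 13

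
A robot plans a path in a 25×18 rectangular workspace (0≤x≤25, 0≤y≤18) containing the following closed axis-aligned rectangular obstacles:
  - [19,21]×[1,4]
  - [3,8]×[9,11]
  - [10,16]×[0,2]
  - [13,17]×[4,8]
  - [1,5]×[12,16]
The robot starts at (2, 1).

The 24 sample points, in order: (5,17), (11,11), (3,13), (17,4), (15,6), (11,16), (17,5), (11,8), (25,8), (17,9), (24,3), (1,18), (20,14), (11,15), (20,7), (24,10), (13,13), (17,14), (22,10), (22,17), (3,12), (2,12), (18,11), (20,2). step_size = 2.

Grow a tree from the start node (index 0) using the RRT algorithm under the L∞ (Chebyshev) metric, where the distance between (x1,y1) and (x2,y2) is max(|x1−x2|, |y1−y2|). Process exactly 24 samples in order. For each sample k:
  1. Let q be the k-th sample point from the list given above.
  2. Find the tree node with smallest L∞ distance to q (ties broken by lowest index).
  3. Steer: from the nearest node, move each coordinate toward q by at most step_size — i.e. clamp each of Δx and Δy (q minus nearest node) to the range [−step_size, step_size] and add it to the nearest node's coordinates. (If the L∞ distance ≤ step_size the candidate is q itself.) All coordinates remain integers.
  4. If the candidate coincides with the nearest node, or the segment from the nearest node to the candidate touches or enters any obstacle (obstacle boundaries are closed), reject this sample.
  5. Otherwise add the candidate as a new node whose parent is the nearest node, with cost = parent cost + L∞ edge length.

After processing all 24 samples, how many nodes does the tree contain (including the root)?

Node count: 16

1. q=(5,17) nearest=0 d=16 new=(4,3) → add node 1 parent=0 cost=2
2. q=(11,11) nearest=1 d=8 new=(6,5) → add node 2 parent=1 cost=4
3. q=(3,13) nearest=2 d=8 new=(4,7) → add node 3 parent=2 cost=6
4. q=(17,4) nearest=2 d=11 new=(8,4) → add node 4 parent=2 cost=6
5. q=(15,6) nearest=4 d=7 new=(10,6) → add node 5 parent=4 cost=8
6. q=(11,16) nearest=3 d=9 new=(6,9) → blocked by [3,8]×[9,11], reject
7. q=(17,5) nearest=5 d=7 new=(12,5) → add node 6 parent=5 cost=10
8. q=(11,8) nearest=5 d=2 new=(11,8) → add node 7 parent=5 cost=10
9. q=(25,8) nearest=6 d=13 new=(14,7) → blocked by [13,17]×[4,8], reject
10. q=(17,9) nearest=6 d=5 new=(14,7) → blocked by [13,17]×[4,8], reject
11. q=(24,3) nearest=6 d=12 new=(14,3) → blocked by [13,17]×[4,8], reject
12. q=(1,18) nearest=7 d=10 new=(9,10) → add node 8 parent=7 cost=12
13. q=(20,14) nearest=6 d=9 new=(14,7) → blocked by [13,17]×[4,8], reject
14. q=(11,15) nearest=8 d=5 new=(11,12) → add node 9 parent=8 cost=14
15. q=(20,7) nearest=6 d=8 new=(14,7) → blocked by [13,17]×[4,8], reject
16. q=(24,10) nearest=6 d=12 new=(14,7) → blocked by [13,17]×[4,8], reject
17. q=(13,13) nearest=9 d=2 new=(13,13) → add node 10 parent=9 cost=16
18. q=(17,14) nearest=10 d=4 new=(15,14) → add node 11 parent=10 cost=18
19. q=(22,10) nearest=11 d=7 new=(17,12) → add node 12 parent=11 cost=20
20. q=(22,17) nearest=12 d=5 new=(19,14) → add node 13 parent=12 cost=22
21. q=(3,12) nearest=3 d=5 new=(3,9) → blocked by [3,8]×[9,11], reject
22. q=(2,12) nearest=3 d=5 new=(2,9) → add node 14 parent=3 cost=8
23. q=(18,11) nearest=12 d=1 new=(18,11) → add node 15 parent=12 cost=21
24. q=(20,2) nearest=6 d=8 new=(14,3) → blocked by [13,17]×[4,8], reject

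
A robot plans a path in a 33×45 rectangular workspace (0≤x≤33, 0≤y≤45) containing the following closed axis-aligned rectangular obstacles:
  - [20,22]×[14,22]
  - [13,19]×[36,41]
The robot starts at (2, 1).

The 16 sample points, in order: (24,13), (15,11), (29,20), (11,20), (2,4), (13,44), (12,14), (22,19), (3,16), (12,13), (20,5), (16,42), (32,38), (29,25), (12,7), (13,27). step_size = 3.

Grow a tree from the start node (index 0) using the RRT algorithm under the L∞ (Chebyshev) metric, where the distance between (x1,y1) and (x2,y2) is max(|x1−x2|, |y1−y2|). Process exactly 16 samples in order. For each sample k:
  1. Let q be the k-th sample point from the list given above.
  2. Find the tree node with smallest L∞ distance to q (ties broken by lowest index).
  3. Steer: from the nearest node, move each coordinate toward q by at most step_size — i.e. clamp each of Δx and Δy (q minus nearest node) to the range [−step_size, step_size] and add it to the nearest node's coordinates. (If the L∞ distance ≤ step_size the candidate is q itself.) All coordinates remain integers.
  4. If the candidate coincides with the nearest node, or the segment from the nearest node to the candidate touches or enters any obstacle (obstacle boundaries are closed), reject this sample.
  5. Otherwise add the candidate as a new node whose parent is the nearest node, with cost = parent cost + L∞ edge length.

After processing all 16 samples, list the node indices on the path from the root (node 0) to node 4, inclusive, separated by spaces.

Path: 0 1 2 3 4

1. q=(24,13) nearest=0 d=22 new=(5,4) → add node 1 parent=0 cost=3
2. q=(15,11) nearest=1 d=10 new=(8,7) → add node 2 parent=1 cost=6
3. q=(29,20) nearest=2 d=21 new=(11,10) → add node 3 parent=2 cost=9
4. q=(11,20) nearest=3 d=10 new=(11,13) → add node 4 parent=3 cost=12
5. q=(2,4) nearest=0 d=3 new=(2,4) → add node 5 parent=0 cost=3
6. q=(13,44) nearest=4 d=31 new=(13,16) → add node 6 parent=4 cost=15
7. q=(12,14) nearest=4 d=1 new=(12,14) → add node 7 parent=4 cost=13
8. q=(22,19) nearest=6 d=9 new=(16,19) → add node 8 parent=6 cost=18
9. q=(3,16) nearest=3 d=8 new=(8,13) → add node 9 parent=3 cost=12
10. q=(12,13) nearest=4 d=1 new=(12,13) → add node 10 parent=4 cost=13
11. q=(20,5) nearest=10 d=8 new=(15,10) → add node 11 parent=10 cost=16
12. q=(16,42) nearest=8 d=23 new=(16,22) → add node 12 parent=8 cost=21
13. q=(32,38) nearest=12 d=16 new=(19,25) → add node 13 parent=12 cost=24
14. q=(29,25) nearest=13 d=10 new=(22,25) → add node 14 parent=13 cost=27
15. q=(12,7) nearest=3 d=3 new=(12,7) → add node 15 parent=3 cost=12
16. q=(13,27) nearest=12 d=5 new=(13,25) → add node 16 parent=12 cost=24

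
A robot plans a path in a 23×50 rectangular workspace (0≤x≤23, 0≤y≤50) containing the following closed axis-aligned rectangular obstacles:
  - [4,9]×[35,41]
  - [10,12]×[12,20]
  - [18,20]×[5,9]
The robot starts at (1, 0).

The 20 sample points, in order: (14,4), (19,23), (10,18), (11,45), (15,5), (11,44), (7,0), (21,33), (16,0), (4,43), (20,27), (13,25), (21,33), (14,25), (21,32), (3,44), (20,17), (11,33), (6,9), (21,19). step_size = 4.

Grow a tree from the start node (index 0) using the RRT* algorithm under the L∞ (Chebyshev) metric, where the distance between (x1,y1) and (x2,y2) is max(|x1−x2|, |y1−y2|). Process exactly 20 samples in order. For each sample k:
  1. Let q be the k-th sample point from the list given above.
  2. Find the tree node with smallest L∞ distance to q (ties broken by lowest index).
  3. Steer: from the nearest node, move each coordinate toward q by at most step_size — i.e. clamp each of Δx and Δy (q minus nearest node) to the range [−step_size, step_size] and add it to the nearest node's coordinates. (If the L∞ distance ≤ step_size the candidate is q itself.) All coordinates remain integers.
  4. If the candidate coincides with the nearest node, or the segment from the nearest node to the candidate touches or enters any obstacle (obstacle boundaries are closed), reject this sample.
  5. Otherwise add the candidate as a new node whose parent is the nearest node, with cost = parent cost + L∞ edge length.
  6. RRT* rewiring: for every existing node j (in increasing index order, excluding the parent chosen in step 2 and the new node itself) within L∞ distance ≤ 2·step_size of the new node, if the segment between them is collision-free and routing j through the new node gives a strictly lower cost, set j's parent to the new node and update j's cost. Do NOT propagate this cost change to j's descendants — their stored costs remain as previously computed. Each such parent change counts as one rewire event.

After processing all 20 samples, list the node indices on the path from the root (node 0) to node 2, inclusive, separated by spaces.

Path: 0 1 2

1. q=(14,4) nearest=0 d=13 new=(5,4) → add node 1 parent=0 cost=4
2. q=(19,23) nearest=1 d=19 new=(9,8) → add node 2 parent=1 cost=8
3. q=(10,18) nearest=2 d=10 new=(10,12) → blocked by [10,12]×[12,20], reject
4. q=(11,45) nearest=2 d=37 new=(11,12) → blocked by [10,12]×[12,20], reject
5. q=(15,5) nearest=2 d=6 new=(13,5) → add node 3 parent=2 cost=12
6. q=(11,44) nearest=2 d=36 new=(11,12) → blocked by [10,12]×[12,20], reject
7. q=(7,0) nearest=1 d=4 new=(7,0) → add node 4 parent=1 cost=8
8. q=(21,33) nearest=2 d=25 new=(13,12) → add node 5 parent=2 cost=12
9. q=(16,0) nearest=3 d=5 new=(16,1) → add node 6 parent=3 cost=16
10. q=(4,43) nearest=5 d=31 new=(9,16) → blocked by [10,12]×[12,20], reject
11. q=(20,27) nearest=5 d=15 new=(17,16) → add node 7 parent=5 cost=16
12. q=(13,25) nearest=7 d=9 new=(13,20) → add node 8 parent=7 cost=20
13. q=(21,33) nearest=8 d=13 new=(17,24) → add node 9 parent=8 cost=24
14. q=(14,25) nearest=9 d=3 new=(14,25) → add node 10 parent=9 cost=27
15. q=(21,32) nearest=10 d=7 new=(18,29) → add node 11 parent=10 cost=31
16. q=(3,44) nearest=11 d=15 new=(14,33) → add node 12 parent=11 cost=35
17. q=(20,17) nearest=7 d=3 new=(20,17) → add node 13 parent=7 cost=19
18. q=(11,33) nearest=12 d=3 new=(11,33) → add node 14 parent=12 cost=38
19. q=(6,9) nearest=2 d=3 new=(6,9) → add node 15 parent=2 cost=11
20. q=(21,19) nearest=13 d=2 new=(21,19) → add node 16 parent=13 cost=21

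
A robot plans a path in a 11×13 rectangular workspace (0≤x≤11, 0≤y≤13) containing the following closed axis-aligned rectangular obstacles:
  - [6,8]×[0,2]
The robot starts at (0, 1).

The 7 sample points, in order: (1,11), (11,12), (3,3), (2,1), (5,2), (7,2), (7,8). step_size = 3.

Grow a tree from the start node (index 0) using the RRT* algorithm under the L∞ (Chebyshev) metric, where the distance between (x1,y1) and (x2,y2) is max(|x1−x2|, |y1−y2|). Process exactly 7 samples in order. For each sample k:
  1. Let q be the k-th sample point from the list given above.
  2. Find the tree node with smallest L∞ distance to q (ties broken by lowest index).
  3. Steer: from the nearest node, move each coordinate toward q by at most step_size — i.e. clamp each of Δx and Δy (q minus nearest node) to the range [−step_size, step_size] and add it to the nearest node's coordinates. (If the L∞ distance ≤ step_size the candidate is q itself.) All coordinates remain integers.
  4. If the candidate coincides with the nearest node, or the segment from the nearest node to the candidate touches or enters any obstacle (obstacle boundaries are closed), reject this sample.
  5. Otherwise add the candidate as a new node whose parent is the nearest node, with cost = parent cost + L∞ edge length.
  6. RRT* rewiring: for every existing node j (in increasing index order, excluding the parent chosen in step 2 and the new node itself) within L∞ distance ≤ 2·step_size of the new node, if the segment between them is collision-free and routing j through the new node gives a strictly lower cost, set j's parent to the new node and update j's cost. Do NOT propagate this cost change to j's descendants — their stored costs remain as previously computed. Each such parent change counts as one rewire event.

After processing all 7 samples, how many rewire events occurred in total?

1. q=(1,11) nearest=0 d=10 new=(1,4) → add node 1 parent=0 cost=3
2. q=(11,12) nearest=1 d=10 new=(4,7) → add node 2 parent=1 cost=6
3. q=(3,3) nearest=1 d=2 new=(3,3) → add node 3 parent=1 cost=5
4. q=(2,1) nearest=0 d=2 new=(2,1) → add node 4 parent=0 cost=2; rewire 3→4 (4<5)
5. q=(5,2) nearest=3 d=2 new=(5,2) → add node 5 parent=3 cost=6
6. q=(7,2) nearest=5 d=2 new=(7,2) → blocked by [6,8]×[0,2], reject
7. q=(7,8) nearest=2 d=3 new=(7,8) → add node 6 parent=2 cost=9

Rewire events: 1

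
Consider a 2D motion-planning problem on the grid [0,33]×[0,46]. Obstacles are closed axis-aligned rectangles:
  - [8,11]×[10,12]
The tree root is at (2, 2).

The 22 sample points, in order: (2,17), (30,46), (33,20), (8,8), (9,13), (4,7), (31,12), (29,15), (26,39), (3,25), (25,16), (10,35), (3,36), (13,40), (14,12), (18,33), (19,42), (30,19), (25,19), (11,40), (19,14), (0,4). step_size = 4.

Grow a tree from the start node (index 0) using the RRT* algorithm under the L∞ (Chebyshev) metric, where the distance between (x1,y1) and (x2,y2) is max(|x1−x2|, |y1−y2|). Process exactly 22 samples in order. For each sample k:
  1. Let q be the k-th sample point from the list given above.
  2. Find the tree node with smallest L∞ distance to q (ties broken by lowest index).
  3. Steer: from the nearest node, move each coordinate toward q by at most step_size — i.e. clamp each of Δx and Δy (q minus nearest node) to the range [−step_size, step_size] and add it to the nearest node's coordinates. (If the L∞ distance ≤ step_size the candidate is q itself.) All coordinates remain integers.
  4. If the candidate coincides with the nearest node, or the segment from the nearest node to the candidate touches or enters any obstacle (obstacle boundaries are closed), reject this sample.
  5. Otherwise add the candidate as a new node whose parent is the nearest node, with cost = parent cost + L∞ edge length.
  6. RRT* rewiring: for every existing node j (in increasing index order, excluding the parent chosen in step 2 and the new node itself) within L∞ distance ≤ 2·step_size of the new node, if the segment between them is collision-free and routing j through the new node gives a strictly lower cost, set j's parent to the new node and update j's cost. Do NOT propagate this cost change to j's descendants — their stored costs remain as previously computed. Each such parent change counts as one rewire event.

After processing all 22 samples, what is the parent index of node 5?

Parent of node 5: 2

1. q=(2,17) nearest=0 d=15 new=(2,6) → add node 1 parent=0 cost=4
2. q=(30,46) nearest=1 d=40 new=(6,10) → add node 2 parent=1 cost=8
3. q=(33,20) nearest=2 d=27 new=(10,14) → blocked by [8,11]×[10,12], reject
4. q=(8,8) nearest=2 d=2 new=(8,8) → add node 3 parent=2 cost=10
5. q=(9,13) nearest=2 d=3 new=(9,13) → blocked by [8,11]×[10,12], reject
6. q=(4,7) nearest=1 d=2 new=(4,7) → add node 4 parent=1 cost=6
7. q=(31,12) nearest=3 d=23 new=(12,12) → blocked by [8,11]×[10,12], reject
8. q=(29,15) nearest=3 d=21 new=(12,12) → blocked by [8,11]×[10,12], reject
9. q=(26,39) nearest=2 d=29 new=(10,14) → blocked by [8,11]×[10,12], reject
10. q=(3,25) nearest=2 d=15 new=(3,14) → add node 5 parent=2 cost=12
11. q=(25,16) nearest=3 d=17 new=(12,12) → blocked by [8,11]×[10,12], reject
12. q=(10,35) nearest=5 d=21 new=(7,18) → add node 6 parent=5 cost=16
13. q=(3,36) nearest=6 d=18 new=(3,22) → add node 7 parent=6 cost=20
14. q=(13,40) nearest=7 d=18 new=(7,26) → add node 8 parent=7 cost=24
15. q=(14,12) nearest=3 d=6 new=(12,12) → blocked by [8,11]×[10,12], reject
16. q=(18,33) nearest=8 d=11 new=(11,30) → add node 9 parent=8 cost=28
17. q=(19,42) nearest=9 d=12 new=(15,34) → add node 10 parent=9 cost=32
18. q=(30,19) nearest=10 d=15 new=(19,30) → add node 11 parent=10 cost=36
19. q=(25,19) nearest=11 d=11 new=(23,26) → add node 12 parent=11 cost=40
20. q=(11,40) nearest=10 d=6 new=(11,38) → add node 13 parent=10 cost=36
21. q=(19,14) nearest=3 d=11 new=(12,12) → blocked by [8,11]×[10,12], reject
22. q=(0,4) nearest=0 d=2 new=(0,4) → add node 14 parent=0 cost=2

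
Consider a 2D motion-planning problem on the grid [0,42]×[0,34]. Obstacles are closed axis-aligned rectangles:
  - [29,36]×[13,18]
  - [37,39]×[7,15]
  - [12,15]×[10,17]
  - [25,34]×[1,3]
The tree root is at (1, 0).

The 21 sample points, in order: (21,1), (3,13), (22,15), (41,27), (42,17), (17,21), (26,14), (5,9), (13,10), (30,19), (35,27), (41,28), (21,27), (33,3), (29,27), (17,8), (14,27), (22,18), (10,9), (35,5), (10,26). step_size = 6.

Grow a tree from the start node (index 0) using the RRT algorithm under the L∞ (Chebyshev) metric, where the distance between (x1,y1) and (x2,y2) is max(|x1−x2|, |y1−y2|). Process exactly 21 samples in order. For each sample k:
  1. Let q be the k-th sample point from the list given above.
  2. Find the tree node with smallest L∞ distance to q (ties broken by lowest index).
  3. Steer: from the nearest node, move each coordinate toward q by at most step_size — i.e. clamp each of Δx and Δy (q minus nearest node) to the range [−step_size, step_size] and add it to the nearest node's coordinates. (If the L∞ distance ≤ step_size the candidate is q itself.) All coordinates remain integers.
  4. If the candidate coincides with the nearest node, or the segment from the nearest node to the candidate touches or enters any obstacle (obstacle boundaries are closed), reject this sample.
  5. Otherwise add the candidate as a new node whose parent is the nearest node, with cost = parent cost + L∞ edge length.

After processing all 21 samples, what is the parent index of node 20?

1. q=(21,1) nearest=0 d=20 new=(7,1) → add node 1 parent=0 cost=6
2. q=(3,13) nearest=1 d=12 new=(3,7) → add node 2 parent=1 cost=12
3. q=(22,15) nearest=1 d=15 new=(13,7) → add node 3 parent=1 cost=12
4. q=(41,27) nearest=3 d=28 new=(19,13) → add node 4 parent=3 cost=18
5. q=(42,17) nearest=4 d=23 new=(25,17) → add node 5 parent=4 cost=24
6. q=(17,21) nearest=4 d=8 new=(17,19) → add node 6 parent=4 cost=24
7. q=(26,14) nearest=5 d=3 new=(26,14) → add node 7 parent=5 cost=27
8. q=(5,9) nearest=2 d=2 new=(5,9) → add node 8 parent=2 cost=14
9. q=(13,10) nearest=3 d=3 new=(13,10) → blocked by [12,15]×[10,17], reject
10. q=(30,19) nearest=5 d=5 new=(30,19) → add node 9 parent=5 cost=29
11. q=(35,27) nearest=9 d=8 new=(35,25) → add node 10 parent=9 cost=35
12. q=(41,28) nearest=10 d=6 new=(41,28) → add node 11 parent=10 cost=41
13. q=(21,27) nearest=6 d=8 new=(21,25) → add node 12 parent=6 cost=30
14. q=(33,3) nearest=7 d=11 new=(32,8) → add node 13 parent=7 cost=33
15. q=(29,27) nearest=10 d=6 new=(29,27) → add node 14 parent=10 cost=41
16. q=(17,8) nearest=3 d=4 new=(17,8) → add node 15 parent=3 cost=16
17. q=(14,27) nearest=12 d=7 new=(15,27) → add node 16 parent=12 cost=36
18. q=(22,18) nearest=5 d=3 new=(22,18) → add node 17 parent=5 cost=27
19. q=(10,9) nearest=3 d=3 new=(10,9) → add node 18 parent=3 cost=15
20. q=(35,5) nearest=13 d=3 new=(35,5) → add node 19 parent=13 cost=36
21. q=(10,26) nearest=16 d=5 new=(10,26) → add node 20 parent=16 cost=41

Parent of node 20: 16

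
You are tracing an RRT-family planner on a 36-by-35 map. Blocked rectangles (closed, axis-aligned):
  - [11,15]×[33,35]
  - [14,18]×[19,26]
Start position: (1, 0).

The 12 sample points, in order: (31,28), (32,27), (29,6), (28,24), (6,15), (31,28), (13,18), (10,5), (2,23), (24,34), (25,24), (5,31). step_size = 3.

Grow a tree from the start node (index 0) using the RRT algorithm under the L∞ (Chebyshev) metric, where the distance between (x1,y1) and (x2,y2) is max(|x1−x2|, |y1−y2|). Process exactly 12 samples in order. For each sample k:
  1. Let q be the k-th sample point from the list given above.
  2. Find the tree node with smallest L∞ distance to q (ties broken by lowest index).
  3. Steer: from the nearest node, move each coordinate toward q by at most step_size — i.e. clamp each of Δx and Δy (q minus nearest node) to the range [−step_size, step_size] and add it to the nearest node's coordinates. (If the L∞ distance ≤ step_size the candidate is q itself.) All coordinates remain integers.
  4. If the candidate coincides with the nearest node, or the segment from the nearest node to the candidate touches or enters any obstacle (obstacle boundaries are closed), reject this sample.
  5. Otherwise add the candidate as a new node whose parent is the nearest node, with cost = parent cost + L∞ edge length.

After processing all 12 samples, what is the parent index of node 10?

Parent of node 10: 7

1. q=(31,28) nearest=0 d=30 new=(4,3) → add node 1 parent=0 cost=3
2. q=(32,27) nearest=1 d=28 new=(7,6) → add node 2 parent=1 cost=6
3. q=(29,6) nearest=2 d=22 new=(10,6) → add node 3 parent=2 cost=9
4. q=(28,24) nearest=3 d=18 new=(13,9) → add node 4 parent=3 cost=12
5. q=(6,15) nearest=4 d=7 new=(10,12) → add node 5 parent=4 cost=15
6. q=(31,28) nearest=4 d=19 new=(16,12) → add node 6 parent=4 cost=15
7. q=(13,18) nearest=5 d=6 new=(13,15) → add node 7 parent=5 cost=18
8. q=(10,5) nearest=3 d=1 new=(10,5) → add node 8 parent=3 cost=10
9. q=(2,23) nearest=5 d=11 new=(7,15) → add node 9 parent=5 cost=18
10. q=(24,34) nearest=7 d=19 new=(16,18) → add node 10 parent=7 cost=21
11. q=(25,24) nearest=10 d=9 new=(19,21) → blocked by [14,18]×[19,26], reject
12. q=(5,31) nearest=10 d=13 new=(13,21) → blocked by [14,18]×[19,26], reject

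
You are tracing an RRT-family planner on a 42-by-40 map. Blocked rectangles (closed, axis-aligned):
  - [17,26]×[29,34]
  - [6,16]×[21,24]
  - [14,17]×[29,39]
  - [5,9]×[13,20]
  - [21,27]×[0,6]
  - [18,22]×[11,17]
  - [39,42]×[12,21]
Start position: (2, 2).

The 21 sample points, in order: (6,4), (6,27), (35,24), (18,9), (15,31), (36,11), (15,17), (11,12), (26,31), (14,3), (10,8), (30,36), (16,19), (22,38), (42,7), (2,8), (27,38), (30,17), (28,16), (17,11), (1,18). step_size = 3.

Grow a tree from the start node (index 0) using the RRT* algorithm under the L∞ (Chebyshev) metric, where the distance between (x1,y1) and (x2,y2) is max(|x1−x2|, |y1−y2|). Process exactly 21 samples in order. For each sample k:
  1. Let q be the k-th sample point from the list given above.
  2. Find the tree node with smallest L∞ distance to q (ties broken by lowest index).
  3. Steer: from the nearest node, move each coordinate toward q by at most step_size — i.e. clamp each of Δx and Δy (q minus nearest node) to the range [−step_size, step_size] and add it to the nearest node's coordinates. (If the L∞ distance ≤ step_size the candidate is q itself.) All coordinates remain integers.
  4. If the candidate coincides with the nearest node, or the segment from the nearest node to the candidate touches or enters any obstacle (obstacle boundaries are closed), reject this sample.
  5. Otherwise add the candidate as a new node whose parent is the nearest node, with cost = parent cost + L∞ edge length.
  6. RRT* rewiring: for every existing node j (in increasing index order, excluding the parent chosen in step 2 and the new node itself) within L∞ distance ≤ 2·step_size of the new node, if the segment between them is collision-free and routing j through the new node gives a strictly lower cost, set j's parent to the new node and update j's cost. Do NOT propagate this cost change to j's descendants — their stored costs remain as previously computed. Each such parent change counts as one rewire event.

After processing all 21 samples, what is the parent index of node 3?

1. q=(6,4) nearest=0 d=4 new=(5,4) → add node 1 parent=0 cost=3
2. q=(6,27) nearest=1 d=23 new=(6,7) → add node 2 parent=1 cost=6
3. q=(35,24) nearest=2 d=29 new=(9,10) → add node 3 parent=2 cost=9
4. q=(18,9) nearest=3 d=9 new=(12,9) → add node 4 parent=3 cost=12
5. q=(15,31) nearest=3 d=21 new=(12,13) → add node 5 parent=3 cost=12
6. q=(36,11) nearest=4 d=24 new=(15,11) → add node 6 parent=4 cost=15
7. q=(15,17) nearest=5 d=4 new=(15,16) → add node 7 parent=5 cost=15
8. q=(11,12) nearest=5 d=1 new=(11,12) → add node 8 parent=5 cost=13
9. q=(26,31) nearest=7 d=15 new=(18,19) → add node 9 parent=7 cost=18
10. q=(14,3) nearest=4 d=6 new=(14,6) → add node 10 parent=4 cost=15
11. q=(10,8) nearest=3 d=2 new=(10,8) → add node 11 parent=3 cost=11
12. q=(30,36) nearest=9 d=17 new=(21,22) → add node 12 parent=9 cost=21
13. q=(16,19) nearest=9 d=2 new=(16,19) → add node 13 parent=9 cost=20
14. q=(22,38) nearest=12 d=16 new=(22,25) → add node 14 parent=12 cost=24
15. q=(42,7) nearest=14 d=20 new=(25,22) → add node 15 parent=14 cost=27
16. q=(2,8) nearest=1 d=4 new=(2,7) → add node 16 parent=1 cost=6
17. q=(27,38) nearest=14 d=13 new=(25,28) → add node 17 parent=14 cost=27
18. q=(30,17) nearest=15 d=5 new=(28,19) → add node 18 parent=15 cost=30
19. q=(28,16) nearest=18 d=3 new=(28,16) → add node 19 parent=18 cost=33
20. q=(17,11) nearest=6 d=2 new=(17,11) → add node 20 parent=6 cost=17
21. q=(1,18) nearest=3 d=8 new=(6,13) → blocked by [5,9]×[13,20], reject

Parent of node 3: 2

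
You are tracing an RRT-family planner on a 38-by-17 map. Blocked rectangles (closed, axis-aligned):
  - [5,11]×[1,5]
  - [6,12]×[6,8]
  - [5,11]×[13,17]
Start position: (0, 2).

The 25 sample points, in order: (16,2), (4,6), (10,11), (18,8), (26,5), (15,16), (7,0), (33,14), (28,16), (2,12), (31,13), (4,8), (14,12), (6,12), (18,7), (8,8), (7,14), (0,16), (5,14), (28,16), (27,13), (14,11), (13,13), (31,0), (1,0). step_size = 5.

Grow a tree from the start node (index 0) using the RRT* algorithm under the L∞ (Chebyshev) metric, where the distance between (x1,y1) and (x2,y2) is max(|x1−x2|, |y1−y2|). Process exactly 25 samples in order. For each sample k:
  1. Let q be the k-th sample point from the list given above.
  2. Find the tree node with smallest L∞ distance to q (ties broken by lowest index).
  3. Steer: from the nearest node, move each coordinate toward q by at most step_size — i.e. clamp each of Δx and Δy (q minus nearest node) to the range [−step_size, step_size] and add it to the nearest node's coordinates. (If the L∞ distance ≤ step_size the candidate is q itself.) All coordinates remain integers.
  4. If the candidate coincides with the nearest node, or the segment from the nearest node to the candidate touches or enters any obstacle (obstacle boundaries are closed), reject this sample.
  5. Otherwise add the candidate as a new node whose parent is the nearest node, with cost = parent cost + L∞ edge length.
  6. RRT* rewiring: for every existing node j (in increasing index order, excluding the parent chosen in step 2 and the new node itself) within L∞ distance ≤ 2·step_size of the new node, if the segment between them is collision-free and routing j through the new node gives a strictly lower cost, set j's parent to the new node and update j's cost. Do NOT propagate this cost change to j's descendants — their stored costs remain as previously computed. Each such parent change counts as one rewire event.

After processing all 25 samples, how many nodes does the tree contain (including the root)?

1. q=(16,2) nearest=0 d=16 new=(5,2) → blocked by [5,11]×[1,5], reject
2. q=(4,6) nearest=0 d=4 new=(4,6) → add node 1 parent=0 cost=4
3. q=(10,11) nearest=1 d=6 new=(9,11) → blocked by [6,12]×[6,8], reject
4. q=(18,8) nearest=1 d=14 new=(9,8) → blocked by [6,12]×[6,8], reject
5. q=(26,5) nearest=1 d=22 new=(9,5) → blocked by [5,11]×[1,5], reject
6. q=(15,16) nearest=1 d=11 new=(9,11) → blocked by [6,12]×[6,8], reject
7. q=(7,0) nearest=1 d=6 new=(7,1) → blocked by [5,11]×[1,5], reject
8. q=(33,14) nearest=1 d=29 new=(9,11) → blocked by [6,12]×[6,8], reject
9. q=(28,16) nearest=1 d=24 new=(9,11) → blocked by [6,12]×[6,8], reject
10. q=(2,12) nearest=1 d=6 new=(2,11) → add node 2 parent=1 cost=9
11. q=(31,13) nearest=1 d=27 new=(9,11) → blocked by [6,12]×[6,8], reject
12. q=(4,8) nearest=1 d=2 new=(4,8) → add node 3 parent=1 cost=6
13. q=(14,12) nearest=1 d=10 new=(9,11) → blocked by [6,12]×[6,8], reject
14. q=(6,12) nearest=2 d=4 new=(6,12) → add node 4 parent=2 cost=13
15. q=(18,7) nearest=4 d=12 new=(11,7) → blocked by [6,12]×[6,8], reject
16. q=(8,8) nearest=1 d=4 new=(8,8) → blocked by [6,12]×[6,8], reject
17. q=(7,14) nearest=4 d=2 new=(7,14) → blocked by [5,11]×[13,17], reject
18. q=(0,16) nearest=2 d=5 new=(0,16) → add node 5 parent=2 cost=14
19. q=(5,14) nearest=4 d=2 new=(5,14) → blocked by [5,11]×[13,17], reject
20. q=(28,16) nearest=4 d=22 new=(11,16) → blocked by [5,11]×[13,17], reject
21. q=(27,13) nearest=4 d=21 new=(11,13) → blocked by [5,11]×[13,17], reject
22. q=(14,11) nearest=4 d=8 new=(11,11) → add node 6 parent=4 cost=18
23. q=(13,13) nearest=6 d=2 new=(13,13) → add node 7 parent=6 cost=20
24. q=(31,0) nearest=7 d=18 new=(18,8) → add node 8 parent=7 cost=25
25. q=(1,0) nearest=0 d=2 new=(1,0) → add node 9 parent=0 cost=2

Node count: 10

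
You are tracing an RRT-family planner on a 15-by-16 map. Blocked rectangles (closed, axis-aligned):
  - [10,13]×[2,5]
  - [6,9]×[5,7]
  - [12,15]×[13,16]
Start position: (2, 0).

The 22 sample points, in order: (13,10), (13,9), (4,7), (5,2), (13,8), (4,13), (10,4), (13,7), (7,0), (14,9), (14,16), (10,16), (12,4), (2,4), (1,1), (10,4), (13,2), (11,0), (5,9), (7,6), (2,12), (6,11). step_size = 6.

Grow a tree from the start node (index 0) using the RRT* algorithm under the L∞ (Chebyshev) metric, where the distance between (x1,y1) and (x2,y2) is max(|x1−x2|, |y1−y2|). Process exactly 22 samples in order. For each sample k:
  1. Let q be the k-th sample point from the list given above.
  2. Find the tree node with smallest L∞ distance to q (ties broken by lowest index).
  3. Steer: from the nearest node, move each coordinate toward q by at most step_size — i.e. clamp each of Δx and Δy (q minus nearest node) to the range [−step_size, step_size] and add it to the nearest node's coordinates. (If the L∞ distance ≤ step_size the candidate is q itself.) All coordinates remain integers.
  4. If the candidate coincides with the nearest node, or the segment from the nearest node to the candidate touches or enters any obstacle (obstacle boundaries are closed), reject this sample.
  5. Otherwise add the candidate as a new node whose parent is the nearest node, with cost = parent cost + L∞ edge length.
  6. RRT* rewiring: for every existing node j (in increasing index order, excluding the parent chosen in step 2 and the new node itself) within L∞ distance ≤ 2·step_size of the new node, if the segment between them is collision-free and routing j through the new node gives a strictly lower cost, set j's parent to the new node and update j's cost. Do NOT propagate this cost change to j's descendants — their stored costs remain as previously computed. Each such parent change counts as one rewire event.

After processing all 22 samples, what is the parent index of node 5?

Parent of node 5: 1

1. q=(13,10) nearest=0 d=11 new=(8,6) → blocked by [6,9]×[5,7], reject
2. q=(13,9) nearest=0 d=11 new=(8,6) → blocked by [6,9]×[5,7], reject
3. q=(4,7) nearest=0 d=7 new=(4,6) → add node 1 parent=0 cost=6
4. q=(5,2) nearest=0 d=3 new=(5,2) → add node 2 parent=0 cost=3
5. q=(13,8) nearest=2 d=8 new=(11,8) → blocked by [6,9]×[5,7], reject
6. q=(4,13) nearest=1 d=7 new=(4,12) → add node 3 parent=1 cost=12
7. q=(10,4) nearest=2 d=5 new=(10,4) → blocked by [10,13]×[2,5], reject
8. q=(13,7) nearest=2 d=8 new=(11,7) → blocked by [6,9]×[5,7], reject
9. q=(7,0) nearest=2 d=2 new=(7,0) → add node 4 parent=2 cost=5
10. q=(14,9) nearest=2 d=9 new=(11,8) → blocked by [6,9]×[5,7], reject
11. q=(14,16) nearest=1 d=10 new=(10,12) → add node 5 parent=1 cost=12
12. q=(10,16) nearest=5 d=4 new=(10,16) → add node 6 parent=5 cost=16
13. q=(12,4) nearest=4 d=5 new=(12,4) → blocked by [10,13]×[2,5], reject
14. q=(2,4) nearest=1 d=2 new=(2,4) → add node 7 parent=1 cost=8
15. q=(1,1) nearest=0 d=1 new=(1,1) → add node 8 parent=0 cost=1; rewire 7→8 (4<8)
16. q=(10,4) nearest=4 d=4 new=(10,4) → blocked by [10,13]×[2,5], reject
17. q=(13,2) nearest=4 d=6 new=(13,2) → blocked by [10,13]×[2,5], reject
18. q=(11,0) nearest=4 d=4 new=(11,0) → add node 9 parent=4 cost=9
19. q=(5,9) nearest=1 d=3 new=(5,9) → add node 10 parent=1 cost=9
20. q=(7,6) nearest=1 d=3 new=(7,6) → blocked by [6,9]×[5,7], reject
21. q=(2,12) nearest=3 d=2 new=(2,12) → add node 11 parent=3 cost=14
22. q=(6,11) nearest=3 d=2 new=(6,11) → add node 12 parent=3 cost=14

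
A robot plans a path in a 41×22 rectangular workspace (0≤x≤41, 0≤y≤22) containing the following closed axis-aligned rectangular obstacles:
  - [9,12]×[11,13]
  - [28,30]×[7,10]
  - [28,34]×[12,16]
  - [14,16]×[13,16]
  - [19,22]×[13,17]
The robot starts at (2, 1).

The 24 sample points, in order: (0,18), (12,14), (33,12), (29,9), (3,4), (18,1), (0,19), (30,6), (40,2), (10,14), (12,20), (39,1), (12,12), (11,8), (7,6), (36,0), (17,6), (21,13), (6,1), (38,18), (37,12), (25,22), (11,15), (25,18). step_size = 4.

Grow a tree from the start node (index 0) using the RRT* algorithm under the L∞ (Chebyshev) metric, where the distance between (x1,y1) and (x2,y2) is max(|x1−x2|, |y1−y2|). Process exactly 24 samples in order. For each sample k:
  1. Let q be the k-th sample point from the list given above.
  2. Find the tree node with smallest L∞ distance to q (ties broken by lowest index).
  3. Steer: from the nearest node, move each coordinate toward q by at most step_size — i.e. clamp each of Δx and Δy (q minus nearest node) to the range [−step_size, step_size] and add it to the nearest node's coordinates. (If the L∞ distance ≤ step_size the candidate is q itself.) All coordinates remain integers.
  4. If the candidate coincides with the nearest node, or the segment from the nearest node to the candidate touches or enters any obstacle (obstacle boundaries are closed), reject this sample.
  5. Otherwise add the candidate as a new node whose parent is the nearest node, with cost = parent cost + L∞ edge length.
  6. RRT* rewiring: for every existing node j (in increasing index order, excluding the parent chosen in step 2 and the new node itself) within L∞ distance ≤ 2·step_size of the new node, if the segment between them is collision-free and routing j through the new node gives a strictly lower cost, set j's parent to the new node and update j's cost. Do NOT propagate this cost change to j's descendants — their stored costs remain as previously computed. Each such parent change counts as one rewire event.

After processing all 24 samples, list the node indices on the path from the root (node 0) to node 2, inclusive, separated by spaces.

Path: 0 1 2

1. q=(0,18) nearest=0 d=17 new=(0,5) → add node 1 parent=0 cost=4
2. q=(12,14) nearest=1 d=12 new=(4,9) → add node 2 parent=1 cost=8
3. q=(33,12) nearest=2 d=29 new=(8,12) → add node 3 parent=2 cost=12
4. q=(29,9) nearest=3 d=21 new=(12,9) → blocked by [9,12]×[11,13], reject
5. q=(3,4) nearest=0 d=3 new=(3,4) → add node 4 parent=0 cost=3; rewire 3→4 (11<12)
6. q=(18,1) nearest=3 d=11 new=(12,8) → blocked by [9,12]×[11,13], reject
7. q=(0,19) nearest=3 d=8 new=(4,16) → add node 5 parent=3 cost=15
8. q=(30,6) nearest=3 d=22 new=(12,8) → blocked by [9,12]×[11,13], reject
9. q=(40,2) nearest=3 d=32 new=(12,8) → blocked by [9,12]×[11,13], reject
10. q=(10,14) nearest=3 d=2 new=(10,14) → blocked by [9,12]×[11,13], reject
11. q=(12,20) nearest=3 d=8 new=(12,16) → blocked by [9,12]×[11,13], reject
12. q=(39,1) nearest=3 d=31 new=(12,8) → blocked by [9,12]×[11,13], reject
13. q=(12,12) nearest=3 d=4 new=(12,12) → blocked by [9,12]×[11,13], reject
14. q=(11,8) nearest=3 d=4 new=(11,8) → add node 6 parent=3 cost=15
15. q=(7,6) nearest=2 d=3 new=(7,6) → add node 7 parent=2 cost=11
16. q=(36,0) nearest=6 d=25 new=(15,4) → add node 8 parent=6 cost=19
17. q=(17,6) nearest=8 d=2 new=(17,6) → add node 9 parent=8 cost=21
18. q=(21,13) nearest=9 d=7 new=(21,10) → add node 10 parent=9 cost=25
19. q=(6,1) nearest=4 d=3 new=(6,1) → add node 11 parent=4 cost=6; rewire 6→11 (13<15)
20. q=(38,18) nearest=10 d=17 new=(25,14) → add node 12 parent=10 cost=29
21. q=(37,12) nearest=12 d=12 new=(29,12) → blocked by [28,34]×[12,16], reject
22. q=(25,22) nearest=12 d=8 new=(25,18) → add node 13 parent=12 cost=33
23. q=(11,15) nearest=3 d=3 new=(11,15) → blocked by [9,12]×[11,13], reject
24. q=(25,18) nearest=13 d=0 → coincident, reject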